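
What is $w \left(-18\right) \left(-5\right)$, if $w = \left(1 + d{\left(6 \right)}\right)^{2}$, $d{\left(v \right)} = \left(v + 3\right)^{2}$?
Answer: $605160$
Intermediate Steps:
$d{\left(v \right)} = \left(3 + v\right)^{2}$
$w = 6724$ ($w = \left(1 + \left(3 + 6\right)^{2}\right)^{2} = \left(1 + 9^{2}\right)^{2} = \left(1 + 81\right)^{2} = 82^{2} = 6724$)
$w \left(-18\right) \left(-5\right) = 6724 \left(-18\right) \left(-5\right) = \left(-121032\right) \left(-5\right) = 605160$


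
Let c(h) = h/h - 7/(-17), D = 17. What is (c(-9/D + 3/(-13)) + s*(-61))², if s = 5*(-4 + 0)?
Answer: 431143696/289 ≈ 1.4918e+6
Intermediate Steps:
s = -20 (s = 5*(-4) = -20)
c(h) = 24/17 (c(h) = 1 - 7*(-1/17) = 1 + 7/17 = 24/17)
(c(-9/D + 3/(-13)) + s*(-61))² = (24/17 - 20*(-61))² = (24/17 + 1220)² = (20764/17)² = 431143696/289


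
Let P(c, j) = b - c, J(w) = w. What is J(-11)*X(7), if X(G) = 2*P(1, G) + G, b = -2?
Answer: -11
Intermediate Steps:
P(c, j) = -2 - c
X(G) = -6 + G (X(G) = 2*(-2 - 1*1) + G = 2*(-2 - 1) + G = 2*(-3) + G = -6 + G)
J(-11)*X(7) = -11*(-6 + 7) = -11*1 = -11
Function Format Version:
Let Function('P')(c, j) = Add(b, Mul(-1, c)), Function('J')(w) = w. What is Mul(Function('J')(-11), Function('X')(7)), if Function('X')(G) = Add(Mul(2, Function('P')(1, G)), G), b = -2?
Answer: -11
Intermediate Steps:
Function('P')(c, j) = Add(-2, Mul(-1, c))
Function('X')(G) = Add(-6, G) (Function('X')(G) = Add(Mul(2, Add(-2, Mul(-1, 1))), G) = Add(Mul(2, Add(-2, -1)), G) = Add(Mul(2, -3), G) = Add(-6, G))
Mul(Function('J')(-11), Function('X')(7)) = Mul(-11, Add(-6, 7)) = Mul(-11, 1) = -11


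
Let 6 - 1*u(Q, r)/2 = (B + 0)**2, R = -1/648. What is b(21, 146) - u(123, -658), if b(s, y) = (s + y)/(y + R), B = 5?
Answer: 3703282/94607 ≈ 39.144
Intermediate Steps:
R = -1/648 (R = -1*1/648 = -1/648 ≈ -0.0015432)
b(s, y) = (s + y)/(-1/648 + y) (b(s, y) = (s + y)/(y - 1/648) = (s + y)/(-1/648 + y))
u(Q, r) = -38 (u(Q, r) = 12 - 2*(5 + 0)**2 = 12 - 2*5**2 = 12 - 2*25 = 12 - 50 = -38)
b(21, 146) - u(123, -658) = 648*(21 + 146)/(-1 + 648*146) - 1*(-38) = 648*167/(-1 + 94608) + 38 = 648*167/94607 + 38 = 648*(1/94607)*167 + 38 = 108216/94607 + 38 = 3703282/94607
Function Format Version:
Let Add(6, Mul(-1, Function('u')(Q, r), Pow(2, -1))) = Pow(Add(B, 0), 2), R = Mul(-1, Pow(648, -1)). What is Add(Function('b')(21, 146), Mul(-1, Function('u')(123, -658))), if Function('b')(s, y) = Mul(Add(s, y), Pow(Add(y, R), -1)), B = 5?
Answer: Rational(3703282, 94607) ≈ 39.144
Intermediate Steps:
R = Rational(-1, 648) (R = Mul(-1, Rational(1, 648)) = Rational(-1, 648) ≈ -0.0015432)
Function('b')(s, y) = Mul(Pow(Add(Rational(-1, 648), y), -1), Add(s, y)) (Function('b')(s, y) = Mul(Add(s, y), Pow(Add(y, Rational(-1, 648)), -1)) = Mul(Add(s, y), Pow(Add(Rational(-1, 648), y), -1)) = Mul(Pow(Add(Rational(-1, 648), y), -1), Add(s, y)))
Function('u')(Q, r) = -38 (Function('u')(Q, r) = Add(12, Mul(-2, Pow(Add(5, 0), 2))) = Add(12, Mul(-2, Pow(5, 2))) = Add(12, Mul(-2, 25)) = Add(12, -50) = -38)
Add(Function('b')(21, 146), Mul(-1, Function('u')(123, -658))) = Add(Mul(648, Pow(Add(-1, Mul(648, 146)), -1), Add(21, 146)), Mul(-1, -38)) = Add(Mul(648, Pow(Add(-1, 94608), -1), 167), 38) = Add(Mul(648, Pow(94607, -1), 167), 38) = Add(Mul(648, Rational(1, 94607), 167), 38) = Add(Rational(108216, 94607), 38) = Rational(3703282, 94607)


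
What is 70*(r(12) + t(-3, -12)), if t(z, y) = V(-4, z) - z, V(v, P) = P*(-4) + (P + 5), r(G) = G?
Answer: 2030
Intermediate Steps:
V(v, P) = 5 - 3*P (V(v, P) = -4*P + (5 + P) = 5 - 3*P)
t(z, y) = 5 - 4*z (t(z, y) = (5 - 3*z) - z = 5 - 4*z)
70*(r(12) + t(-3, -12)) = 70*(12 + (5 - 4*(-3))) = 70*(12 + (5 + 12)) = 70*(12 + 17) = 70*29 = 2030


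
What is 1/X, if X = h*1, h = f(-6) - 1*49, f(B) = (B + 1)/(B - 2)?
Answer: -8/387 ≈ -0.020672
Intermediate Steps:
f(B) = (1 + B)/(-2 + B)
h = -387/8 (h = (1 - 6)/(-2 - 6) - 1*49 = -5/(-8) - 49 = -⅛*(-5) - 49 = 5/8 - 49 = -387/8 ≈ -48.375)
X = -387/8 (X = -387/8*1 = -387/8 ≈ -48.375)
1/X = 1/(-387/8) = -8/387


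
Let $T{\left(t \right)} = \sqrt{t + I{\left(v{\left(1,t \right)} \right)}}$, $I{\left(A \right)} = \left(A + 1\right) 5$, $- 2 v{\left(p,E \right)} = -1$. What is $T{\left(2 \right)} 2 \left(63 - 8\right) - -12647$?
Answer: $12647 + 55 \sqrt{38} \approx 12986.0$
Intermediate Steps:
$v{\left(p,E \right)} = \frac{1}{2}$ ($v{\left(p,E \right)} = \left(- \frac{1}{2}\right) \left(-1\right) = \frac{1}{2}$)
$I{\left(A \right)} = 5 + 5 A$ ($I{\left(A \right)} = \left(1 + A\right) 5 = 5 + 5 A$)
$T{\left(t \right)} = \sqrt{\frac{15}{2} + t}$ ($T{\left(t \right)} = \sqrt{t + \left(5 + 5 \cdot \frac{1}{2}\right)} = \sqrt{t + \left(5 + \frac{5}{2}\right)} = \sqrt{t + \frac{15}{2}} = \sqrt{\frac{15}{2} + t}$)
$T{\left(2 \right)} 2 \left(63 - 8\right) - -12647 = \frac{\sqrt{30 + 4 \cdot 2}}{2} \cdot 2 \left(63 - 8\right) - -12647 = \frac{\sqrt{30 + 8}}{2} \cdot 2 \cdot 55 + 12647 = \frac{\sqrt{38}}{2} \cdot 2 \cdot 55 + 12647 = \sqrt{38} \cdot 55 + 12647 = 55 \sqrt{38} + 12647 = 12647 + 55 \sqrt{38}$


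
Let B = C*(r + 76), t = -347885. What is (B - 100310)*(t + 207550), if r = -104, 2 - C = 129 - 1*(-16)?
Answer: 13515102510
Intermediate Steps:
C = -143 (C = 2 - (129 - 1*(-16)) = 2 - (129 + 16) = 2 - 1*145 = 2 - 145 = -143)
B = 4004 (B = -143*(-104 + 76) = -143*(-28) = 4004)
(B - 100310)*(t + 207550) = (4004 - 100310)*(-347885 + 207550) = -96306*(-140335) = 13515102510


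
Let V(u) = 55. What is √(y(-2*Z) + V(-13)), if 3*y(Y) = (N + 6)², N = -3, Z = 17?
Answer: √58 ≈ 7.6158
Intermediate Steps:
y(Y) = 3 (y(Y) = (-3 + 6)²/3 = (⅓)*3² = (⅓)*9 = 3)
√(y(-2*Z) + V(-13)) = √(3 + 55) = √58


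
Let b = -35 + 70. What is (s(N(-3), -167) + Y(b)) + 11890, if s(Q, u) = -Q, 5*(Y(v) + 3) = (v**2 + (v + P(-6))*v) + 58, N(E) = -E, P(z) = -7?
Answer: 61683/5 ≈ 12337.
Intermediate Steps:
b = 35
Y(v) = 43/5 + v**2/5 + v*(-7 + v)/5 (Y(v) = -3 + ((v**2 + (v - 7)*v) + 58)/5 = -3 + ((v**2 + (-7 + v)*v) + 58)/5 = -3 + ((v**2 + v*(-7 + v)) + 58)/5 = -3 + (58 + v**2 + v*(-7 + v))/5 = -3 + (58/5 + v**2/5 + v*(-7 + v)/5) = 43/5 + v**2/5 + v*(-7 + v)/5)
(s(N(-3), -167) + Y(b)) + 11890 = (-(-1)*(-3) + (43/5 - 7/5*35 + (2/5)*35**2)) + 11890 = (-1*3 + (43/5 - 49 + (2/5)*1225)) + 11890 = (-3 + (43/5 - 49 + 490)) + 11890 = (-3 + 2248/5) + 11890 = 2233/5 + 11890 = 61683/5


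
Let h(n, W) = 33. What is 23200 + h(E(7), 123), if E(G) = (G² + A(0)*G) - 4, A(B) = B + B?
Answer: 23233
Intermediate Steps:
A(B) = 2*B
E(G) = -4 + G² (E(G) = (G² + (2*0)*G) - 4 = (G² + 0*G) - 4 = (G² + 0) - 4 = G² - 4 = -4 + G²)
23200 + h(E(7), 123) = 23200 + 33 = 23233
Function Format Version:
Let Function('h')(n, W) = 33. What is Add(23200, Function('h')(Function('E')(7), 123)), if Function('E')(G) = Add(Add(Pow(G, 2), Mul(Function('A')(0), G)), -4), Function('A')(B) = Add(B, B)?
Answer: 23233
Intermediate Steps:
Function('A')(B) = Mul(2, B)
Function('E')(G) = Add(-4, Pow(G, 2)) (Function('E')(G) = Add(Add(Pow(G, 2), Mul(Mul(2, 0), G)), -4) = Add(Add(Pow(G, 2), Mul(0, G)), -4) = Add(Add(Pow(G, 2), 0), -4) = Add(Pow(G, 2), -4) = Add(-4, Pow(G, 2)))
Add(23200, Function('h')(Function('E')(7), 123)) = Add(23200, 33) = 23233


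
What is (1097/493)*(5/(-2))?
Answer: -5485/986 ≈ -5.5629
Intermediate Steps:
(1097/493)*(5/(-2)) = (1097*(1/493))*(5*(-½)) = (1097/493)*(-5/2) = -5485/986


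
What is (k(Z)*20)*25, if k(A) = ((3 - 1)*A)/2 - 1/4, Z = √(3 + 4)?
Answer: -125 + 500*√7 ≈ 1197.9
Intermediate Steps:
Z = √7 ≈ 2.6458
k(A) = -¼ + A (k(A) = (2*A)*(½) - 1*¼ = A - ¼ = -¼ + A)
(k(Z)*20)*25 = ((-¼ + √7)*20)*25 = (-5 + 20*√7)*25 = -125 + 500*√7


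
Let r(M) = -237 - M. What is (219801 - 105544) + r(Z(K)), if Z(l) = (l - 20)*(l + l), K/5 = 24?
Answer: 90020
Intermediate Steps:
K = 120 (K = 5*24 = 120)
Z(l) = 2*l*(-20 + l) (Z(l) = (-20 + l)*(2*l) = 2*l*(-20 + l))
(219801 - 105544) + r(Z(K)) = (219801 - 105544) + (-237 - 2*120*(-20 + 120)) = 114257 + (-237 - 2*120*100) = 114257 + (-237 - 1*24000) = 114257 + (-237 - 24000) = 114257 - 24237 = 90020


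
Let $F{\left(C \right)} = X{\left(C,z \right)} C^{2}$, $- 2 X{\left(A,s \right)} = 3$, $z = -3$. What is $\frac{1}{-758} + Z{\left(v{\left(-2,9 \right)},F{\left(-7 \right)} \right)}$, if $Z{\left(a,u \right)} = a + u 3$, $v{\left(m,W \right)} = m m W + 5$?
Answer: $- \frac{68031}{379} \approx -179.5$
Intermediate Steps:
$X{\left(A,s \right)} = - \frac{3}{2}$ ($X{\left(A,s \right)} = \left(- \frac{1}{2}\right) 3 = - \frac{3}{2}$)
$F{\left(C \right)} = - \frac{3 C^{2}}{2}$
$v{\left(m,W \right)} = 5 + W m^{2}$ ($v{\left(m,W \right)} = m^{2} W + 5 = W m^{2} + 5 = 5 + W m^{2}$)
$Z{\left(a,u \right)} = a + 3 u$
$\frac{1}{-758} + Z{\left(v{\left(-2,9 \right)},F{\left(-7 \right)} \right)} = \frac{1}{-758} + \left(\left(5 + 9 \left(-2\right)^{2}\right) + 3 \left(- \frac{3 \left(-7\right)^{2}}{2}\right)\right) = - \frac{1}{758} + \left(\left(5 + 9 \cdot 4\right) + 3 \left(\left(- \frac{3}{2}\right) 49\right)\right) = - \frac{1}{758} + \left(\left(5 + 36\right) + 3 \left(- \frac{147}{2}\right)\right) = - \frac{1}{758} + \left(41 - \frac{441}{2}\right) = - \frac{1}{758} - \frac{359}{2} = - \frac{68031}{379}$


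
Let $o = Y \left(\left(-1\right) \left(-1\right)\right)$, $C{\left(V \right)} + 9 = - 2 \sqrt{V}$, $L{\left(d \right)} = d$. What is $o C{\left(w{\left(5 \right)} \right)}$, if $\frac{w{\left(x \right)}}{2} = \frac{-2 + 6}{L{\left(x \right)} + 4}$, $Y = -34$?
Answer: $306 + \frac{136 \sqrt{2}}{3} \approx 370.11$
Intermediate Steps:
$w{\left(x \right)} = \frac{8}{4 + x}$ ($w{\left(x \right)} = 2 \frac{-2 + 6}{x + 4} = 2 \frac{4}{4 + x} = \frac{8}{4 + x}$)
$C{\left(V \right)} = -9 - 2 \sqrt{V}$
$o = -34$ ($o = - 34 \left(\left(-1\right) \left(-1\right)\right) = \left(-34\right) 1 = -34$)
$o C{\left(w{\left(5 \right)} \right)} = - 34 \left(-9 - 2 \sqrt{\frac{8}{4 + 5}}\right) = - 34 \left(-9 - 2 \sqrt{\frac{8}{9}}\right) = - 34 \left(-9 - 2 \frac{2 \sqrt{2}}{3}\right) = - 34 \left(-9 - \frac{4 \sqrt{2}}{3}\right) = 306 + \frac{136 \sqrt{2}}{3}$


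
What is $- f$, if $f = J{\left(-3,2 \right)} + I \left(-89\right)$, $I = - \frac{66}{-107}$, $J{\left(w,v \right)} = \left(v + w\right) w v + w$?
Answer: $\frac{5553}{107} \approx 51.897$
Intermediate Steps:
$J{\left(w,v \right)} = w + v w \left(v + w\right)$ ($J{\left(w,v \right)} = w \left(v + w\right) v + w = v w \left(v + w\right) + w = w + v w \left(v + w\right)$)
$I = \frac{66}{107}$ ($I = \left(-66\right) \left(- \frac{1}{107}\right) = \frac{66}{107} \approx 0.61682$)
$f = - \frac{5553}{107}$ ($f = - 3 \left(1 + 2^{2} + 2 \left(-3\right)\right) + \frac{66}{107} \left(-89\right) = - 3 \left(1 + 4 - 6\right) - \frac{5874}{107} = \left(-3\right) \left(-1\right) - \frac{5874}{107} = 3 - \frac{5874}{107} = - \frac{5553}{107} \approx -51.897$)
$- f = \left(-1\right) \left(- \frac{5553}{107}\right) = \frac{5553}{107}$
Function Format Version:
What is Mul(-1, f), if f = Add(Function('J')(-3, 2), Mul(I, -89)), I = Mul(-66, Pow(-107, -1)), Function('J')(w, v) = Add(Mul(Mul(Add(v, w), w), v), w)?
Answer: Rational(5553, 107) ≈ 51.897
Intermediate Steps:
Function('J')(w, v) = Add(w, Mul(v, w, Add(v, w))) (Function('J')(w, v) = Add(Mul(Mul(w, Add(v, w)), v), w) = Add(Mul(v, w, Add(v, w)), w) = Add(w, Mul(v, w, Add(v, w))))
I = Rational(66, 107) (I = Mul(-66, Rational(-1, 107)) = Rational(66, 107) ≈ 0.61682)
f = Rational(-5553, 107) (f = Add(Mul(-3, Add(1, Pow(2, 2), Mul(2, -3))), Mul(Rational(66, 107), -89)) = Add(Mul(-3, Add(1, 4, -6)), Rational(-5874, 107)) = Add(Mul(-3, -1), Rational(-5874, 107)) = Add(3, Rational(-5874, 107)) = Rational(-5553, 107) ≈ -51.897)
Mul(-1, f) = Mul(-1, Rational(-5553, 107)) = Rational(5553, 107)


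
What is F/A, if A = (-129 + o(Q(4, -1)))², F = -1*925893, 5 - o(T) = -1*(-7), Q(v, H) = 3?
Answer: -925893/17161 ≈ -53.953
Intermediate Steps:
o(T) = -2 (o(T) = 5 - (-1)*(-7) = 5 - 1*7 = 5 - 7 = -2)
F = -925893
A = 17161 (A = (-129 - 2)² = (-131)² = 17161)
F/A = -925893/17161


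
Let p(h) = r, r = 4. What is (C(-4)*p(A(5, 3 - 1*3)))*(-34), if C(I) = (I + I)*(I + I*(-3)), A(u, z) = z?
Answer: 8704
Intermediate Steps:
p(h) = 4
C(I) = -4*I² (C(I) = (2*I)*(I - 3*I) = (2*I)*(-2*I) = -4*I²)
(C(-4)*p(A(5, 3 - 1*3)))*(-34) = (-4*(-4)²*4)*(-34) = (-4*16*4)*(-34) = -64*4*(-34) = -256*(-34) = 8704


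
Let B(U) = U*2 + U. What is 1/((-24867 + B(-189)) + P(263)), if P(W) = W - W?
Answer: -1/25434 ≈ -3.9317e-5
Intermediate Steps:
P(W) = 0
B(U) = 3*U (B(U) = 2*U + U = 3*U)
1/((-24867 + B(-189)) + P(263)) = 1/((-24867 + 3*(-189)) + 0) = 1/((-24867 - 567) + 0) = 1/(-25434 + 0) = 1/(-25434) = -1/25434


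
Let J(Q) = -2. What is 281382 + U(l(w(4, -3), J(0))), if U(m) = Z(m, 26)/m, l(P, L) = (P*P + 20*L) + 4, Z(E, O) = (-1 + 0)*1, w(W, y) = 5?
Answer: 3095203/11 ≈ 2.8138e+5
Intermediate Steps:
Z(E, O) = -1 (Z(E, O) = -1*1 = -1)
l(P, L) = 4 + P² + 20*L (l(P, L) = (P² + 20*L) + 4 = 4 + P² + 20*L)
U(m) = -1/m
281382 + U(l(w(4, -3), J(0))) = 281382 - 1/(4 + 5² + 20*(-2)) = 281382 - 1/(4 + 25 - 40) = 281382 - 1/(-11) = 281382 - 1*(-1/11) = 281382 + 1/11 = 3095203/11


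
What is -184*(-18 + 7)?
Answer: 2024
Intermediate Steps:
-184*(-18 + 7) = -184*(-11) = 2024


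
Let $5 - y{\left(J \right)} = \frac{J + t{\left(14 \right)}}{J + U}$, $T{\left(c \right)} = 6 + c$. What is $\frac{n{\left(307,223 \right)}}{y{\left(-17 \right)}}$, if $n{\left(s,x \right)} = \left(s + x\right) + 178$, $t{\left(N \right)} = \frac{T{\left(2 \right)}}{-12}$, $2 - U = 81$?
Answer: $\frac{203904}{1387} \approx 147.01$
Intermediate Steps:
$U = -79$ ($U = 2 - 81 = -79$)
$t{\left(N \right)} = - \frac{2}{3}$ ($t{\left(N \right)} = \frac{6 + 2}{-12} = 8 \left(- \frac{1}{12}\right) = - \frac{2}{3}$)
$n{\left(s,x \right)} = 178 + s + x$
$y{\left(J \right)} = 5 - \frac{- \frac{2}{3} + J}{-79 + J}$ ($y{\left(J \right)} = 5 - \frac{J - \frac{2}{3}}{J - 79} = 5 - \frac{- \frac{2}{3} + J}{-79 + J}$)
$\frac{n{\left(307,223 \right)}}{y{\left(-17 \right)}} = \frac{178 + 307 + 223}{\frac{1}{3} \frac{1}{-79 - 17} \left(-1183 + 12 \left(-17\right)\right)} = \frac{708}{\frac{1}{3} \frac{1}{-96} \left(-1183 - 204\right)} = \frac{708}{\frac{1}{3} \left(- \frac{1}{96}\right) \left(-1387\right)} = \frac{708}{\frac{1387}{288}} = 708 \cdot \frac{288}{1387} = \frac{203904}{1387}$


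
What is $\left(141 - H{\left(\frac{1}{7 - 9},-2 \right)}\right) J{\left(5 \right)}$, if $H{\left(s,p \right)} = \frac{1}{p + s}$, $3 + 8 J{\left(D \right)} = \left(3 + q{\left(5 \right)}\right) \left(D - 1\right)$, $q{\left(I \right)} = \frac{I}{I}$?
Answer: $\frac{9191}{40} \approx 229.77$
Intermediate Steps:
$q{\left(I \right)} = 1$
$J{\left(D \right)} = - \frac{7}{8} + \frac{D}{2}$ ($J{\left(D \right)} = - \frac{3}{8} + \frac{\left(3 + 1\right) \left(D - 1\right)}{8} = - \frac{3}{8} + \frac{4 \left(-1 + D\right)}{8} = - \frac{3}{8} + \frac{-4 + 4 D}{8} = - \frac{3}{8} + \left(- \frac{1}{2} + \frac{D}{2}\right) = - \frac{7}{8} + \frac{D}{2}$)
$\left(141 - H{\left(\frac{1}{7 - 9},-2 \right)}\right) J{\left(5 \right)} = \left(141 - \frac{1}{-2 + \frac{1}{7 - 9}}\right) \left(- \frac{7}{8} + \frac{1}{2} \cdot 5\right) = \left(141 - \frac{1}{-2 + \frac{1}{-2}}\right) \left(- \frac{7}{8} + \frac{5}{2}\right) = \left(141 - \frac{1}{-2 - \frac{1}{2}}\right) \frac{13}{8} = \left(141 - \frac{1}{- \frac{5}{2}}\right) \frac{13}{8} = \left(141 - - \frac{2}{5}\right) \frac{13}{8} = \left(141 + \frac{2}{5}\right) \frac{13}{8} = \frac{707}{5} \cdot \frac{13}{8} = \frac{9191}{40}$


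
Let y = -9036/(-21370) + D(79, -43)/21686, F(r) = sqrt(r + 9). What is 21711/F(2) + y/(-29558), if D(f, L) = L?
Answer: -97517893/6849029309780 + 21711*sqrt(11)/11 ≈ 6546.1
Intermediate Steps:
F(r) = sqrt(9 + r)
y = 97517893/231714910 (y = -9036/(-21370) - 43/21686 = -9036*(-1/21370) - 43*1/21686 = 4518/10685 - 43/21686 = 97517893/231714910 ≈ 0.42085)
21711/F(2) + y/(-29558) = 21711/(sqrt(9 + 2)) + (97517893/231714910)/(-29558) = 21711/(sqrt(11)) + (97517893/231714910)*(-1/29558) = 21711*(sqrt(11)/11) - 97517893/6849029309780 = 21711*sqrt(11)/11 - 97517893/6849029309780 = -97517893/6849029309780 + 21711*sqrt(11)/11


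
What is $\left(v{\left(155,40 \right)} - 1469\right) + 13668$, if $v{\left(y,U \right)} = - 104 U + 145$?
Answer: $8184$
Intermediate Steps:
$v{\left(y,U \right)} = 145 - 104 U$
$\left(v{\left(155,40 \right)} - 1469\right) + 13668 = \left(\left(145 - 4160\right) - 1469\right) + 13668 = \left(-4015 - 1469\right) + 13668 = -5484 + 13668 = 8184$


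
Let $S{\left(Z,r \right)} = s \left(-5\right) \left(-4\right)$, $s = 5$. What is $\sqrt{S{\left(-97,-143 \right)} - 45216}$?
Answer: $2 i \sqrt{11279} \approx 212.41 i$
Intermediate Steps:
$S{\left(Z,r \right)} = 100$ ($S{\left(Z,r \right)} = 5 \left(-5\right) \left(-4\right) = \left(-25\right) \left(-4\right) = 100$)
$\sqrt{S{\left(-97,-143 \right)} - 45216} = \sqrt{100 - 45216} = \sqrt{-45116} = 2 i \sqrt{11279}$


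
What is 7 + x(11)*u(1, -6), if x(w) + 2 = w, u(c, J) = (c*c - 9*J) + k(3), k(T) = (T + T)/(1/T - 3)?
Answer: 1927/4 ≈ 481.75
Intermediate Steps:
k(T) = 2*T/(-3 + 1/T) (k(T) = (2*T)/(-3 + 1/T) = 2*T/(-3 + 1/T))
u(c, J) = -9/4 + c² - 9*J (u(c, J) = (c*c - 9*J) - 2*3²/(-1 + 3*3) = (c² - 9*J) - 2*9/(-1 + 9) = (c² - 9*J) - 2*9/8 = (c² - 9*J) - 2*9*⅛ = (c² - 9*J) - 9/4 = -9/4 + c² - 9*J)
x(w) = -2 + w
7 + x(11)*u(1, -6) = 7 + (-2 + 11)*(-9/4 + 1² - 9*(-6)) = 7 + 9*(-9/4 + 1 + 54) = 7 + 9*(211/4) = 7 + 1899/4 = 1927/4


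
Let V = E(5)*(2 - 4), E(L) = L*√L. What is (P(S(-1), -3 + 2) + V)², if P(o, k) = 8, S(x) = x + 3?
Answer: 564 - 160*√5 ≈ 206.23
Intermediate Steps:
E(L) = L^(3/2)
S(x) = 3 + x
V = -10*√5 (V = 5^(3/2)*(2 - 4) = (5*√5)*(-2) = -10*√5 ≈ -22.361)
(P(S(-1), -3 + 2) + V)² = (8 - 10*√5)²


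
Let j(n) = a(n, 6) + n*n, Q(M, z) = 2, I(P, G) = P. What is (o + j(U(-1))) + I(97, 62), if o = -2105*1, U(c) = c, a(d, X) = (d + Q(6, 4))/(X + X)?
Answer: -24083/12 ≈ -2006.9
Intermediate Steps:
a(d, X) = (2 + d)/(2*X) (a(d, X) = (d + 2)/(X + X) = (2 + d)/((2*X)) = (2 + d)*(1/(2*X)) = (2 + d)/(2*X))
j(n) = ⅙ + n² + n/12 (j(n) = (½)*(2 + n)/6 + n*n = (½)*(⅙)*(2 + n) + n² = (⅙ + n/12) + n² = ⅙ + n² + n/12)
o = -2105
(o + j(U(-1))) + I(97, 62) = (-2105 + (⅙ + (-1)² + (1/12)*(-1))) + 97 = (-2105 + (⅙ + 1 - 1/12)) + 97 = (-2105 + 13/12) + 97 = -25247/12 + 97 = -24083/12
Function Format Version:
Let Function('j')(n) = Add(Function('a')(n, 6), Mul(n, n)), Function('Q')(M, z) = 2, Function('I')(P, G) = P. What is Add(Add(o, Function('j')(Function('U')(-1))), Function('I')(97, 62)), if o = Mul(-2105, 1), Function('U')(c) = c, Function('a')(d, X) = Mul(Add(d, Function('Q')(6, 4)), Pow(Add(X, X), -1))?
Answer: Rational(-24083, 12) ≈ -2006.9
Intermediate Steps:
Function('a')(d, X) = Mul(Rational(1, 2), Pow(X, -1), Add(2, d)) (Function('a')(d, X) = Mul(Add(d, 2), Pow(Add(X, X), -1)) = Mul(Add(2, d), Pow(Mul(2, X), -1)) = Mul(Add(2, d), Mul(Rational(1, 2), Pow(X, -1))) = Mul(Rational(1, 2), Pow(X, -1), Add(2, d)))
Function('j')(n) = Add(Rational(1, 6), Pow(n, 2), Mul(Rational(1, 12), n)) (Function('j')(n) = Add(Mul(Rational(1, 2), Pow(6, -1), Add(2, n)), Mul(n, n)) = Add(Mul(Rational(1, 2), Rational(1, 6), Add(2, n)), Pow(n, 2)) = Add(Add(Rational(1, 6), Mul(Rational(1, 12), n)), Pow(n, 2)) = Add(Rational(1, 6), Pow(n, 2), Mul(Rational(1, 12), n)))
o = -2105
Add(Add(o, Function('j')(Function('U')(-1))), Function('I')(97, 62)) = Add(Add(-2105, Add(Rational(1, 6), Pow(-1, 2), Mul(Rational(1, 12), -1))), 97) = Add(Add(-2105, Add(Rational(1, 6), 1, Rational(-1, 12))), 97) = Add(Add(-2105, Rational(13, 12)), 97) = Add(Rational(-25247, 12), 97) = Rational(-24083, 12)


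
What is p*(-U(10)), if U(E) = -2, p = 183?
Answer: 366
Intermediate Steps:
p*(-U(10)) = 183*(-1*(-2)) = 183*2 = 366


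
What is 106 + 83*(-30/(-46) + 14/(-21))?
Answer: 7231/69 ≈ 104.80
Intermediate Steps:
106 + 83*(-30/(-46) + 14/(-21)) = 106 + 83*(-30*(-1/46) + 14*(-1/21)) = 106 + 83*(15/23 - ⅔) = 106 + 83*(-1/69) = 106 - 83/69 = 7231/69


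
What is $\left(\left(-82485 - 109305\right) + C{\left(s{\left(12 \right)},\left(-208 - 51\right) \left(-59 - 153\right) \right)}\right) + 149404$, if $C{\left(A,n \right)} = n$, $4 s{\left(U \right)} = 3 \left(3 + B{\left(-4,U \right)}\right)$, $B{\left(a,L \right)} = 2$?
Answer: $12522$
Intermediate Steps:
$s{\left(U \right)} = \frac{15}{4}$ ($s{\left(U \right)} = \frac{3 \left(3 + 2\right)}{4} = \frac{3 \cdot 5}{4} = \frac{1}{4} \cdot 15 = \frac{15}{4}$)
$\left(\left(-82485 - 109305\right) + C{\left(s{\left(12 \right)},\left(-208 - 51\right) \left(-59 - 153\right) \right)}\right) + 149404 = \left(\left(-82485 - 109305\right) + \left(-208 - 51\right) \left(-59 - 153\right)\right) + 149404 = \left(\left(-82485 - 109305\right) - -54908\right) + 149404 = \left(-191790 + 54908\right) + 149404 = -136882 + 149404 = 12522$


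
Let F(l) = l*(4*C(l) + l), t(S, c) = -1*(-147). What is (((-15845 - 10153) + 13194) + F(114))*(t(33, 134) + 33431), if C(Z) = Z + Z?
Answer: 3497484480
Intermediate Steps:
C(Z) = 2*Z
t(S, c) = 147
F(l) = 9*l**2 (F(l) = l*(4*(2*l) + l) = l*(8*l + l) = l*(9*l) = 9*l**2)
(((-15845 - 10153) + 13194) + F(114))*(t(33, 134) + 33431) = (((-15845 - 10153) + 13194) + 9*114**2)*(147 + 33431) = ((-25998 + 13194) + 9*12996)*33578 = (-12804 + 116964)*33578 = 104160*33578 = 3497484480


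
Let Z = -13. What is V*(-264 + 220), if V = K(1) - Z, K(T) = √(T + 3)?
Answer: -660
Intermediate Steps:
K(T) = √(3 + T)
V = 15 (V = √(3 + 1) - 1*(-13) = √4 + 13 = 2 + 13 = 15)
V*(-264 + 220) = 15*(-264 + 220) = 15*(-44) = -660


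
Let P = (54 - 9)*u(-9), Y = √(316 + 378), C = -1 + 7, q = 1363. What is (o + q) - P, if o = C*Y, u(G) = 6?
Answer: 1093 + 6*√694 ≈ 1251.1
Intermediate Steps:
C = 6
Y = √694 ≈ 26.344
P = 270 (P = (54 - 9)*6 = 45*6 = 270)
o = 6*√694 ≈ 158.06
(o + q) - P = (6*√694 + 1363) - 1*270 = (1363 + 6*√694) - 270 = 1093 + 6*√694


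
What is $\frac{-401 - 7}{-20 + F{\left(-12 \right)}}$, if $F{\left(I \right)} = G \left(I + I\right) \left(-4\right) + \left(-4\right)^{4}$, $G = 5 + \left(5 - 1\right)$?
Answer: $- \frac{102}{275} \approx -0.37091$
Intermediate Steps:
$G = 9$ ($G = 5 + \left(5 - 1\right) = 5 + 4 = 9$)
$F{\left(I \right)} = 256 - 72 I$ ($F{\left(I \right)} = 9 \left(I + I\right) \left(-4\right) + \left(-4\right)^{4} = 9 \cdot 2 I \left(-4\right) + 256 = 18 I \left(-4\right) + 256 = - 72 I + 256 = 256 - 72 I$)
$\frac{-401 - 7}{-20 + F{\left(-12 \right)}} = \frac{-401 - 7}{-20 + \left(256 - -864\right)} = - \frac{408}{-20 + \left(256 + 864\right)} = - \frac{408}{-20 + 1120} = - \frac{408}{1100} = \left(-408\right) \frac{1}{1100} = - \frac{102}{275}$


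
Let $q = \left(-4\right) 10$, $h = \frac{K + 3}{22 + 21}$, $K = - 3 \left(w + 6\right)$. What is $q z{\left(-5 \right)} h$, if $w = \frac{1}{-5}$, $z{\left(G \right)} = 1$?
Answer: $\frac{576}{43} \approx 13.395$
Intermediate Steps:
$w = - \frac{1}{5} \approx -0.2$
$K = - \frac{87}{5}$ ($K = - 3 \left(- \frac{1}{5} + 6\right) = \left(-3\right) \frac{29}{5} = - \frac{87}{5} \approx -17.4$)
$h = - \frac{72}{215}$ ($h = \frac{- \frac{87}{5} + 3}{22 + 21} = - \frac{72}{5 \cdot 43} = \left(- \frac{72}{5}\right) \frac{1}{43} = - \frac{72}{215} \approx -0.33488$)
$q = -40$
$q z{\left(-5 \right)} h = \left(-40\right) 1 \left(- \frac{72}{215}\right) = \left(-40\right) \left(- \frac{72}{215}\right) = \frac{576}{43}$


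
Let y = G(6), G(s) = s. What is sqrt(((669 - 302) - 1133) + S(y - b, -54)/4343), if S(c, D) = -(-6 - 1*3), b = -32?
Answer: I*sqrt(14447984047)/4343 ≈ 27.677*I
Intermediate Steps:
y = 6
S(c, D) = 9 (S(c, D) = -(-6 - 3) = -1*(-9) = 9)
sqrt(((669 - 302) - 1133) + S(y - b, -54)/4343) = sqrt(((669 - 302) - 1133) + 9/4343) = sqrt((367 - 1133) + 9*(1/4343)) = sqrt(-766 + 9/4343) = sqrt(-3326729/4343) = I*sqrt(14447984047)/4343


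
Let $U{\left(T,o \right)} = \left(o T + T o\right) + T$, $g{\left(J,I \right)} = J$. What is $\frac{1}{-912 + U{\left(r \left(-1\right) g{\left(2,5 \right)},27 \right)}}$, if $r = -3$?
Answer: $- \frac{1}{582} \approx -0.0017182$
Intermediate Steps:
$U{\left(T,o \right)} = T + 2 T o$ ($U{\left(T,o \right)} = \left(T o + T o\right) + T = 2 T o + T = T + 2 T o$)
$\frac{1}{-912 + U{\left(r \left(-1\right) g{\left(2,5 \right)},27 \right)}} = \frac{1}{-912 + \left(-3\right) \left(-1\right) 2 \left(1 + 2 \cdot 27\right)} = \frac{1}{-912 + 3 \cdot 2 \left(1 + 54\right)} = \frac{1}{-912 + 6 \cdot 55} = \frac{1}{-912 + 330} = \frac{1}{-582} = - \frac{1}{582}$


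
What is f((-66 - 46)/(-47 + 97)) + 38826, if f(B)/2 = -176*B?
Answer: 990362/25 ≈ 39615.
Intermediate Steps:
f(B) = -352*B (f(B) = 2*(-176*B) = -352*B)
f((-66 - 46)/(-47 + 97)) + 38826 = -352*(-66 - 46)/(-47 + 97) + 38826 = -(-39424)/50 + 38826 = -352*(-56/25) + 38826 = 19712/25 + 38826 = 990362/25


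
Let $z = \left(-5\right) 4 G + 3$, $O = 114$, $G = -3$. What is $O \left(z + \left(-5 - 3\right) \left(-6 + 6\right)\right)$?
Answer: $7182$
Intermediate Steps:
$z = 63$ ($z = \left(-5\right) 4 \left(-3\right) + 3 = \left(-20\right) \left(-3\right) + 3 = 60 + 3 = 63$)
$O \left(z + \left(-5 - 3\right) \left(-6 + 6\right)\right) = 114 \left(63 + \left(-5 - 3\right) \left(-6 + 6\right)\right) = 114 \left(63 + \left(-5 - 3\right) 0\right) = 114 \left(63 - 0\right) = 114 \left(63 + 0\right) = 114 \cdot 63 = 7182$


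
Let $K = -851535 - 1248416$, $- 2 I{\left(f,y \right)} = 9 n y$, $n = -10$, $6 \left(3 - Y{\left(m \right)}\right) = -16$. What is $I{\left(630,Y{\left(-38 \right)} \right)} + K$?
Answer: $-2099696$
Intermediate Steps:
$Y{\left(m \right)} = \frac{17}{3}$ ($Y{\left(m \right)} = 3 - - \frac{8}{3} = 3 + \frac{8}{3} = \frac{17}{3}$)
$I{\left(f,y \right)} = 45 y$ ($I{\left(f,y \right)} = - \frac{9 \left(-10\right) y}{2} = - \frac{\left(-90\right) y}{2} = 45 y$)
$K = -2099951$
$I{\left(630,Y{\left(-38 \right)} \right)} + K = 45 \cdot \frac{17}{3} - 2099951 = 255 - 2099951 = -2099696$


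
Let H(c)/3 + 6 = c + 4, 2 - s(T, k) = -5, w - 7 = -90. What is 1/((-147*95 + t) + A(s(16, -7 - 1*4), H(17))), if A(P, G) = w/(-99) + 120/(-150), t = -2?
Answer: -495/6913646 ≈ -7.1598e-5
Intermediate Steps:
w = -83 (w = 7 - 90 = -83)
s(T, k) = 7 (s(T, k) = 2 - 1*(-5) = 2 + 5 = 7)
H(c) = -6 + 3*c (H(c) = -18 + 3*(c + 4) = -18 + 3*(4 + c) = -18 + (12 + 3*c) = -6 + 3*c)
A(P, G) = 19/495 (A(P, G) = -83/(-99) + 120/(-150) = -83*(-1/99) + 120*(-1/150) = 83/99 - 4/5 = 19/495)
1/((-147*95 + t) + A(s(16, -7 - 1*4), H(17))) = 1/((-147*95 - 2) + 19/495) = 1/((-13965 - 2) + 19/495) = 1/(-13967 + 19/495) = 1/(-6913646/495) = -495/6913646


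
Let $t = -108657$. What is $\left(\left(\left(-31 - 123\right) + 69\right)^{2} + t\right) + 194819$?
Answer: $93387$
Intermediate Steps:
$\left(\left(\left(-31 - 123\right) + 69\right)^{2} + t\right) + 194819 = \left(\left(\left(-31 - 123\right) + 69\right)^{2} - 108657\right) + 194819 = \left(\left(-154 + 69\right)^{2} - 108657\right) + 194819 = \left(\left(-85\right)^{2} - 108657\right) + 194819 = \left(7225 - 108657\right) + 194819 = -101432 + 194819 = 93387$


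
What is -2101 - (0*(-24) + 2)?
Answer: -2103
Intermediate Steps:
-2101 - (0*(-24) + 2) = -2101 - (0 + 2) = -2101 - 1*2 = -2101 - 2 = -2103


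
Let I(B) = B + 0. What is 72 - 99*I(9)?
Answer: -819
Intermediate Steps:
I(B) = B
72 - 99*I(9) = 72 - 99*9 = 72 - 891 = -819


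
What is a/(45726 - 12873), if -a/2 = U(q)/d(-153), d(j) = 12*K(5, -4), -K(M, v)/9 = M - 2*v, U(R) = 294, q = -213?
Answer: 49/3843801 ≈ 1.2748e-5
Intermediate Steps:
K(M, v) = -9*M + 18*v (K(M, v) = -9*(M - 2*v) = -9*M + 18*v)
d(j) = -1404 (d(j) = 12*(-9*5 + 18*(-4)) = 12*(-45 - 72) = 12*(-117) = -1404)
a = 49/117 (a = -588/(-1404) = -588*(-1)/1404 = -2*(-49/234) = 49/117 ≈ 0.41880)
a/(45726 - 12873) = 49/(117*(45726 - 12873)) = (49/117)/32853 = (49/117)*(1/32853) = 49/3843801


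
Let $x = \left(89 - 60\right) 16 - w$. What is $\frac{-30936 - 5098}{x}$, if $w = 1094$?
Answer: $\frac{18017}{315} \approx 57.197$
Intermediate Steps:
$x = -630$ ($x = \left(89 - 60\right) 16 - 1094 = 29 \cdot 16 - 1094 = 464 - 1094 = -630$)
$\frac{-30936 - 5098}{x} = \frac{-30936 - 5098}{-630} = \left(-30936 - 5098\right) \left(- \frac{1}{630}\right) = \left(-36034\right) \left(- \frac{1}{630}\right) = \frac{18017}{315}$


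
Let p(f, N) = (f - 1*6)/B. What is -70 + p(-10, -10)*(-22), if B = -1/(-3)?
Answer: 986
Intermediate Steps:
B = 1/3 (B = -1*(-1/3) = 1/3 ≈ 0.33333)
p(f, N) = -18 + 3*f (p(f, N) = (f - 1*6)/(1/3) = (f - 6)*3 = (-6 + f)*3 = -18 + 3*f)
-70 + p(-10, -10)*(-22) = -70 + (-18 + 3*(-10))*(-22) = -70 + (-18 - 30)*(-22) = -70 - 48*(-22) = -70 + 1056 = 986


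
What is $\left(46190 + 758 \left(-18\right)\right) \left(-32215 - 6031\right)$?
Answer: $-1244754316$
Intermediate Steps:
$\left(46190 + 758 \left(-18\right)\right) \left(-32215 - 6031\right) = \left(46190 - 13644\right) \left(-38246\right) = 32546 \left(-38246\right) = -1244754316$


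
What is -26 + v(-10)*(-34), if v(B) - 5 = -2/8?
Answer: -375/2 ≈ -187.50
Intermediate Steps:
v(B) = 19/4 (v(B) = 5 - 2/8 = 5 - 2*⅛ = 5 - ¼ = 19/4)
-26 + v(-10)*(-34) = -26 + (19/4)*(-34) = -26 - 323/2 = -375/2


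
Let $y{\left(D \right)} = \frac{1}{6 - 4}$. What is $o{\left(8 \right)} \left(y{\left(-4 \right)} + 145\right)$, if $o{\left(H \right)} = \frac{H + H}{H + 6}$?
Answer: $\frac{1164}{7} \approx 166.29$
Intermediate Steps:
$o{\left(H \right)} = \frac{2 H}{6 + H}$
$y{\left(D \right)} = \frac{1}{2}$
$o{\left(8 \right)} \left(y{\left(-4 \right)} + 145\right) = 2 \cdot 8 \frac{1}{6 + 8} \left(\frac{1}{2} + 145\right) = 2 \cdot 8 \cdot \frac{1}{14} \cdot \frac{291}{2} = \frac{8}{7} \cdot \frac{291}{2} = \frac{1164}{7}$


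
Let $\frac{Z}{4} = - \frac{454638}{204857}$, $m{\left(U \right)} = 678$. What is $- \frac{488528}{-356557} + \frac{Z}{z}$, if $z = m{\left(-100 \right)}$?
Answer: $\frac{11200787421804}{8253881300437} \approx 1.357$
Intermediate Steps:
$Z = - \frac{1818552}{204857}$ ($Z = 4 \left(- \frac{454638}{204857}\right) = - \frac{1818552}{204857} \approx -8.8772$)
$z = 678$
$- \frac{488528}{-356557} + \frac{Z}{z} = - \frac{488528}{-356557} - \frac{1818552}{204857 \cdot 678} = \left(-488528\right) \left(- \frac{1}{356557}\right) - \frac{303092}{23148841} = \frac{488528}{356557} - \frac{303092}{23148841} = \frac{11200787421804}{8253881300437}$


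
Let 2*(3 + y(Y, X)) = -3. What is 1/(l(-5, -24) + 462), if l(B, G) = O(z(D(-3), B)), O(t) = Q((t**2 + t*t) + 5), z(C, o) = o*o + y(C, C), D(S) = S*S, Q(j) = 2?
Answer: 1/464 ≈ 0.0021552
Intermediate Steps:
D(S) = S**2
y(Y, X) = -9/2 (y(Y, X) = -3 + (1/2)*(-3) = -3 - 3/2 = -9/2)
z(C, o) = -9/2 + o**2 (z(C, o) = o*o - 9/2 = o**2 - 9/2 = -9/2 + o**2)
O(t) = 2
l(B, G) = 2
1/(l(-5, -24) + 462) = 1/(2 + 462) = 1/464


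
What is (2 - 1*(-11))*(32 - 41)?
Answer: -117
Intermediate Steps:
(2 - 1*(-11))*(32 - 41) = (2 + 11)*(-9) = 13*(-9) = -117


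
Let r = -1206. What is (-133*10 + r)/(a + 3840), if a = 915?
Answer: -8/15 ≈ -0.53333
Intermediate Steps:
(-133*10 + r)/(a + 3840) = (-133*10 - 1206)/(915 + 3840) = (-1330 - 1206)/4755 = -2536*1/4755 = -8/15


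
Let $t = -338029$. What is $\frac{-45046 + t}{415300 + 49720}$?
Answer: $- \frac{76615}{93004} \approx -0.82378$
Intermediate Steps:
$\frac{-45046 + t}{415300 + 49720} = \frac{-45046 - 338029}{415300 + 49720} = - \frac{383075}{465020} = \left(-383075\right) \frac{1}{465020} = - \frac{76615}{93004}$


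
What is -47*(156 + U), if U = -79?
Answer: -3619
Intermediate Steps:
-47*(156 + U) = -47*(156 - 79) = -47*77 = -3619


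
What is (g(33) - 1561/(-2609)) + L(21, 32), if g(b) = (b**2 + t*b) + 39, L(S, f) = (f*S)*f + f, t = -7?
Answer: 58529258/2609 ≈ 22434.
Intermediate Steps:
L(S, f) = f + S*f**2 (L(S, f) = (S*f)*f + f = S*f**2 + f = f + S*f**2)
g(b) = 39 + b**2 - 7*b (g(b) = (b**2 - 7*b) + 39 = 39 + b**2 - 7*b)
(g(33) - 1561/(-2609)) + L(21, 32) = ((39 + 33**2 - 7*33) - 1561/(-2609)) + 32*(1 + 21*32) = ((39 + 1089 - 231) - 1561*(-1/2609)) + 32*(1 + 672) = (897 + 1561/2609) + 32*673 = 2341834/2609 + 21536 = 58529258/2609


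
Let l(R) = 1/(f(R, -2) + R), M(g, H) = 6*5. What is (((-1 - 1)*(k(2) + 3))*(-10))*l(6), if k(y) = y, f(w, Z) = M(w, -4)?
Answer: 25/9 ≈ 2.7778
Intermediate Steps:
M(g, H) = 30
f(w, Z) = 30
l(R) = 1/(30 + R)
(((-1 - 1)*(k(2) + 3))*(-10))*l(6) = (((-1 - 1)*(2 + 3))*(-10))/(30 + 6) = (-2*5*(-10))/36 = -10*(-10)*(1/36) = 100*(1/36) = 25/9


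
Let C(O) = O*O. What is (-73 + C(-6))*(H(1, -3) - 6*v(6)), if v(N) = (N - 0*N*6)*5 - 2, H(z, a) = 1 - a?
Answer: 6068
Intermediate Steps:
v(N) = -2 + 5*N (v(N) = (N - 0*6)*5 - 2 = (N - 1*0)*5 - 2 = (N + 0)*5 - 2 = N*5 - 2 = 5*N - 2 = -2 + 5*N)
C(O) = O²
(-73 + C(-6))*(H(1, -3) - 6*v(6)) = (-73 + (-6)²)*((1 - 1*(-3)) - 6*(-2 + 5*6)) = (-73 + 36)*((1 + 3) - 6*(-2 + 30)) = -37*(4 - 6*28) = -37*(4 - 168) = -37*(-164) = 6068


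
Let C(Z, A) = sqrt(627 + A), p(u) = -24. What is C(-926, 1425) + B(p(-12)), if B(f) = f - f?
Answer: 6*sqrt(57) ≈ 45.299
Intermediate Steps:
B(f) = 0
C(-926, 1425) + B(p(-12)) = sqrt(627 + 1425) + 0 = sqrt(2052) + 0 = 6*sqrt(57) + 0 = 6*sqrt(57)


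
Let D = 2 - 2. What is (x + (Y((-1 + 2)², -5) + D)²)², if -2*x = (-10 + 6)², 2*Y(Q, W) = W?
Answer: 49/16 ≈ 3.0625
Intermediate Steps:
Y(Q, W) = W/2
x = -8 (x = -(-10 + 6)²/2 = -½*(-4)² = -½*16 = -8)
D = 0
(x + (Y((-1 + 2)², -5) + D)²)² = (-8 + ((½)*(-5) + 0)²)² = (-8 + (-5/2 + 0)²)² = (-8 + (-5/2)²)² = (-8 + 25/4)² = (-7/4)² = 49/16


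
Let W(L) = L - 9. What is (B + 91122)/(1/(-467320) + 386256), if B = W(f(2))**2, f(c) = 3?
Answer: 42599956560/180505153919 ≈ 0.23600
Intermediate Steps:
W(L) = -9 + L
B = 36 (B = (-9 + 3)**2 = (-6)**2 = 36)
(B + 91122)/(1/(-467320) + 386256) = (36 + 91122)/(1/(-467320) + 386256) = 91158/(-1/467320 + 386256) = 91158/(180505153919/467320) = 91158*(467320/180505153919) = 42599956560/180505153919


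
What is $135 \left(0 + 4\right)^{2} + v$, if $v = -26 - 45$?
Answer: $2089$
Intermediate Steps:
$v = -71$
$135 \left(0 + 4\right)^{2} + v = 135 \left(0 + 4\right)^{2} - 71 = 135 \cdot 4^{2} - 71 = 135 \cdot 16 - 71 = 2160 - 71 = 2089$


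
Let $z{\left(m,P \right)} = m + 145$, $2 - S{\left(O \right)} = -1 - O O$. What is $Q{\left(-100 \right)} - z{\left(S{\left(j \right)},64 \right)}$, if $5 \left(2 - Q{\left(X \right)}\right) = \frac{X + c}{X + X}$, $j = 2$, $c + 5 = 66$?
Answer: $- \frac{150039}{1000} \approx -150.04$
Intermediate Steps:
$c = 61$ ($c = -5 + 66 = 61$)
$S{\left(O \right)} = 3 + O^{2}$ ($S{\left(O \right)} = 2 - \left(-1 - O O\right) = 2 - \left(-1 - O^{2}\right) = 2 + \left(1 + O^{2}\right) = 3 + O^{2}$)
$z{\left(m,P \right)} = 145 + m$
$Q{\left(X \right)} = 2 - \frac{61 + X}{10 X}$ ($Q{\left(X \right)} = 2 - \frac{\left(X + 61\right) \frac{1}{X + X}}{5} = 2 - \frac{\left(61 + X\right) \frac{1}{2 X}}{5} = 2 - \frac{\frac{1}{2} \frac{1}{X} \left(61 + X\right)}{5} = 2 - \frac{61 + X}{10 X}$)
$Q{\left(-100 \right)} - z{\left(S{\left(j \right)},64 \right)} = \frac{-61 + 19 \left(-100\right)}{10 \left(-100\right)} - \left(145 + \left(3 + 2^{2}\right)\right) = \frac{1}{10} \left(- \frac{1}{100}\right) \left(-61 - 1900\right) - \left(145 + \left(3 + 4\right)\right) = \frac{1}{10} \left(- \frac{1}{100}\right) \left(-1961\right) - \left(145 + 7\right) = \frac{1961}{1000} - 152 = - \frac{150039}{1000}$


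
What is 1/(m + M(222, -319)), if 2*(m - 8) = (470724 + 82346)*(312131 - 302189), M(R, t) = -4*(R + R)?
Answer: 1/2749309202 ≈ 3.6373e-10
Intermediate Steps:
M(R, t) = -8*R
m = 2749310978 (m = 8 + ((470724 + 82346)*(312131 - 302189))/2 = 8 + (553070*9942)/2 = 8 + (½)*5498621940 = 8 + 2749310970 = 2749310978)
1/(m + M(222, -319)) = 1/(2749310978 - 8*222) = 1/(2749310978 - 1776) = 1/2749309202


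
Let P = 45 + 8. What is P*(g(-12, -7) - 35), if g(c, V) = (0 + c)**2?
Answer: 5777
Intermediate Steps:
P = 53
g(c, V) = c**2
P*(g(-12, -7) - 35) = 53*((-12)**2 - 35) = 53*(144 - 35) = 53*109 = 5777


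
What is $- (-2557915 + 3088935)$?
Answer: $-531020$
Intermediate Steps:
$- (-2557915 + 3088935) = \left(-1\right) 531020 = -531020$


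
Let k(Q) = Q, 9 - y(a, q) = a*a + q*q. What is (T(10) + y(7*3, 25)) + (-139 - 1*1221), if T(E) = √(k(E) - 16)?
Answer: -2417 + I*√6 ≈ -2417.0 + 2.4495*I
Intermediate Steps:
y(a, q) = 9 - a² - q² (y(a, q) = 9 - (a*a + q*q) = 9 - (a² + q²) = 9 + (-a² - q²) = 9 - a² - q²)
T(E) = √(-16 + E) (T(E) = √(E - 16) = √(-16 + E))
(T(10) + y(7*3, 25)) + (-139 - 1*1221) = (√(-16 + 10) + (9 - (7*3)² - 1*25²)) + (-139 - 1*1221) = (√(-6) + (9 - 1*21² - 1*625)) + (-139 - 1221) = (I*√6 + (9 - 1*441 - 625)) - 1360 = (I*√6 + (9 - 441 - 625)) - 1360 = (I*√6 - 1057) - 1360 = (-1057 + I*√6) - 1360 = -2417 + I*√6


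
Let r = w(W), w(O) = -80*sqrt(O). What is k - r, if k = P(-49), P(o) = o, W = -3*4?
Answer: -49 + 160*I*sqrt(3) ≈ -49.0 + 277.13*I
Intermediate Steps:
W = -12
r = -160*I*sqrt(3) ≈ -277.13*I
k = -49
k - r = -49 - (-160)*I*sqrt(3) = -49 + 160*I*sqrt(3)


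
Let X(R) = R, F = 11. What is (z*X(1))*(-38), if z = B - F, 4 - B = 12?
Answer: 722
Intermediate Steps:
B = -8 (B = 4 - 1*12 = 4 - 12 = -8)
z = -19 (z = -8 - 1*11 = -8 - 11 = -19)
(z*X(1))*(-38) = -19*1*(-38) = -19*(-38) = 722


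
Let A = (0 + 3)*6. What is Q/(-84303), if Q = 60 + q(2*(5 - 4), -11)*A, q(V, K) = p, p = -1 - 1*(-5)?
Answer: -44/28101 ≈ -0.0015658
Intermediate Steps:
p = 4 (p = -1 + 5 = 4)
q(V, K) = 4
A = 18 (A = 3*6 = 18)
Q = 132 (Q = 60 + 4*18 = 60 + 72 = 132)
Q/(-84303) = 132/(-84303) = 132*(-1/84303) = -44/28101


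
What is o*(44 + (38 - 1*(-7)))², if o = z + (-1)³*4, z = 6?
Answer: 15842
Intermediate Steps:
o = 2 (o = 6 + (-1)³*4 = 6 - 1*4 = 6 - 4 = 2)
o*(44 + (38 - 1*(-7)))² = 2*(44 + (38 - 1*(-7)))² = 2*(44 + (38 + 7))² = 2*(44 + 45)² = 2*89² = 2*7921 = 15842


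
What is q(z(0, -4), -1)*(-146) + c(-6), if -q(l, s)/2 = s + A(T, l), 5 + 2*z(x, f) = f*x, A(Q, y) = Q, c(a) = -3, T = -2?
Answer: -879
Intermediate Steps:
z(x, f) = -5/2 + f*x/2 (z(x, f) = -5/2 + (f*x)/2 = -5/2 + f*x/2)
q(l, s) = 4 - 2*s (q(l, s) = -2*(s - 2) = -2*(-2 + s) = 4 - 2*s)
q(z(0, -4), -1)*(-146) + c(-6) = (4 - 2*(-1))*(-146) - 3 = (4 + 2)*(-146) - 3 = 6*(-146) - 3 = -876 - 3 = -879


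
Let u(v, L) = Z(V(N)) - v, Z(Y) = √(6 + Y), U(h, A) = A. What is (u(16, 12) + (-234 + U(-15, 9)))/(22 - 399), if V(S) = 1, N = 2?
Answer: 241/377 - √7/377 ≈ 0.63224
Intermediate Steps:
u(v, L) = √7 - v (u(v, L) = √(6 + 1) - v = √7 - v)
(u(16, 12) + (-234 + U(-15, 9)))/(22 - 399) = ((√7 - 1*16) + (-234 + 9))/(22 - 399) = ((√7 - 16) - 225)/(-377) = ((-16 + √7) - 225)*(-1/377) = (-241 + √7)*(-1/377) = 241/377 - √7/377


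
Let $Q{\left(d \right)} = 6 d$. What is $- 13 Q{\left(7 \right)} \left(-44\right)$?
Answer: $24024$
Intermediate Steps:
$- 13 Q{\left(7 \right)} \left(-44\right) = - 13 \cdot 6 \cdot 7 \left(-44\right) = \left(-13\right) 42 \left(-44\right) = \left(-546\right) \left(-44\right) = 24024$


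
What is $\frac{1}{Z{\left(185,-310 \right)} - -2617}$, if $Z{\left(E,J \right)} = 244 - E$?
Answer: $\frac{1}{2676} \approx 0.00037369$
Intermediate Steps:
$\frac{1}{Z{\left(185,-310 \right)} - -2617} = \frac{1}{\left(244 - 185\right) - -2617} = \frac{1}{\left(244 - 185\right) + \left(2720 - 103\right)} = \frac{1}{59 + 2617} = \frac{1}{2676}$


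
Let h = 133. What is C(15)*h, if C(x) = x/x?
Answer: 133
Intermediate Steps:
C(x) = 1
C(15)*h = 1*133 = 133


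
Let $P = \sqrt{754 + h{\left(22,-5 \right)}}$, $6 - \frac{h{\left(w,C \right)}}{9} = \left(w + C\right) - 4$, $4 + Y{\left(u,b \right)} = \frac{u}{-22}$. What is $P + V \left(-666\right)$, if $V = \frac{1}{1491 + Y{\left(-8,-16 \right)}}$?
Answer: $- \frac{7326}{16361} + \sqrt{691} \approx 25.839$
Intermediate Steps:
$Y{\left(u,b \right)} = -4 - \frac{u}{22}$ ($Y{\left(u,b \right)} = -4 + \frac{u}{-22} = -4 + u \left(- \frac{1}{22}\right) = -4 - \frac{u}{22}$)
$V = \frac{11}{16361}$ ($V = \frac{1}{1491 - \frac{40}{11}} = \frac{1}{\frac{16361}{11}} = \frac{11}{16361} \approx 0.00067233$)
$h{\left(w,C \right)} = 90 - 9 C - 9 w$ ($h{\left(w,C \right)} = 54 - 9 \left(\left(w + C\right) - 4\right) = 54 - 9 \left(\left(C + w\right) - 4\right) = 54 - 9 \left(-4 + C + w\right) = 54 - \left(-36 + 9 C + 9 w\right) = 90 - 9 C - 9 w$)
$P = \sqrt{691}$ ($P = \sqrt{754 - 63} = \sqrt{691} \approx 26.287$)
$P + V \left(-666\right) = \sqrt{691} + \frac{11}{16361} \left(-666\right) = \sqrt{691} - \frac{7326}{16361} = - \frac{7326}{16361} + \sqrt{691}$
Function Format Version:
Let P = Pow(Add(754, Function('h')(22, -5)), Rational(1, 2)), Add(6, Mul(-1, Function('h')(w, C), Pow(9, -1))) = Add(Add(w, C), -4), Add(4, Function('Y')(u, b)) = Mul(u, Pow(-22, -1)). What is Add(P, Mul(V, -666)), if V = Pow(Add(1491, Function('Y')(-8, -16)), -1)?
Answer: Add(Rational(-7326, 16361), Pow(691, Rational(1, 2))) ≈ 25.839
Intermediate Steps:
Function('Y')(u, b) = Add(-4, Mul(Rational(-1, 22), u)) (Function('Y')(u, b) = Add(-4, Mul(u, Pow(-22, -1))) = Add(-4, Mul(u, Rational(-1, 22))) = Add(-4, Mul(Rational(-1, 22), u)))
V = Rational(11, 16361) (V = Pow(Add(1491, Add(-4, Mul(Rational(-1, 22), -8))), -1) = Pow(Add(1491, Add(-4, Rational(4, 11))), -1) = Pow(Add(1491, Rational(-40, 11)), -1) = Pow(Rational(16361, 11), -1) = Rational(11, 16361) ≈ 0.00067233)
Function('h')(w, C) = Add(90, Mul(-9, C), Mul(-9, w)) (Function('h')(w, C) = Add(54, Mul(-9, Add(Add(w, C), -4))) = Add(54, Mul(-9, Add(Add(C, w), -4))) = Add(54, Mul(-9, Add(-4, C, w))) = Add(54, Add(36, Mul(-9, C), Mul(-9, w))) = Add(90, Mul(-9, C), Mul(-9, w)))
P = Pow(691, Rational(1, 2)) (P = Pow(Add(754, Add(90, Mul(-9, -5), Mul(-9, 22))), Rational(1, 2)) = Pow(Add(754, Add(90, 45, -198)), Rational(1, 2)) = Pow(Add(754, -63), Rational(1, 2)) = Pow(691, Rational(1, 2)) ≈ 26.287)
Add(P, Mul(V, -666)) = Add(Pow(691, Rational(1, 2)), Mul(Rational(11, 16361), -666)) = Add(Pow(691, Rational(1, 2)), Rational(-7326, 16361)) = Add(Rational(-7326, 16361), Pow(691, Rational(1, 2)))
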